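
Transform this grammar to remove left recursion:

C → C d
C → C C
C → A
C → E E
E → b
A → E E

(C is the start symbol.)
C → A C'
C → E E C'
C' → d C'
C' → C C'
C' → ε
E → b
A → E E

C is directly left-recursive. The standard transformation for
  A → A α₁ | ... | A α_m | β₁ | ... | β_n
is
  A  → β₁ A' | ... | β_n A'
  A' → α₁ A' | ... | α_m A' | ε

C → A becomes C → A C'
C → E E becomes C → E E C'
C → C d becomes C' → d C'
C → C C becomes C' → C C'
Add C' → ε

Productions for other non-terminals are unchanged:
  E → b
  A → E E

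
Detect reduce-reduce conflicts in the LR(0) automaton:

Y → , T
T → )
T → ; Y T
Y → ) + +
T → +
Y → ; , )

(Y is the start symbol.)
No reduce-reduce conflicts

A reduce-reduce conflict occurs when an LR(0) state has two complete items [A → α .] and [B → β .] — both call for a reduction, and with no lookahead the parser cannot choose between them.

Augment with Y' → Y and build the canonical LR(0) collection (I0 = CLOSURE({[Y' → . Y]}), then GOTO on every symbol after a dot until no new states appear). It has 15 states:
  I0: { [Y → . ) + +], [Y → . , T], [Y → . ; , )], [Y' → . Y] }  — shift
  I1: { [Y → ) . + +] }  — shift
  I2: { [T → . )], [T → . +], [T → . ; Y T], [Y → , . T] }  — shift
  I3: { [Y → ; . , )] }  — shift
  I4: { [Y' → Y .] }  — accept
  I5: { [Y → ; , . )] }  — shift
  I6: { [Y → ; , ) .] }  — reduce
  I7: { [T → ) .] }  — reduce
  I8: { [T → + .] }  — reduce
  I9: { [T → ; . Y T], [Y → . ) + +], [Y → . , T], [Y → . ; , )] }  — shift
  I10: { [Y → , T .] }  — reduce
  I11: { [T → . )], [T → . +], [T → . ; Y T], [T → ; Y . T] }  — shift
  I12: { [T → ; Y T .] }  — reduce
  I13: { [Y → ) + . +] }  — shift
  I14: { [Y → ) + + .] }  — reduce

No state contains more than one complete item.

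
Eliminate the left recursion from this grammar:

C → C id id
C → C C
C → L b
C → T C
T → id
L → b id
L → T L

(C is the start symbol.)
C → L b C'
C → T C C'
C' → id id C'
C' → C C'
C' → ε
T → id
L → b id
L → T L

C is directly left-recursive. The standard transformation for
  A → A α₁ | ... | A α_m | β₁ | ... | β_n
is
  A  → β₁ A' | ... | β_n A'
  A' → α₁ A' | ... | α_m A' | ε

C → L b becomes C → L b C'
C → T C becomes C → T C C'
C → C id id becomes C' → id id C'
C → C C becomes C' → C C'
Add C' → ε

Productions for other non-terminals are unchanged:
  T → id
  L → b id
  L → T L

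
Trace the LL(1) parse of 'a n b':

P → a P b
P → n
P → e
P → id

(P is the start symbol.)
Stack is shown with the top on the left.

Stack    Input    Action
------------------------
P $      a n b $  output P → a P b
a P b $  a n b $  match 'a'
P b $    n b $    output P → n
n b $    n b $    match 'n'
b $      b $      match 'b'
$        $        accept

The string is accepted.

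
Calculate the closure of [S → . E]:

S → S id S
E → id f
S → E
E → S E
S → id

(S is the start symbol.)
{ [E → . S E], [E → . id f], [S → . E], [S → . S id S], [S → . id] }

To compute CLOSURE, for each item [A → α.Bβ] where B is a non-terminal, add [B → .γ] for all productions B → γ; repeat for the newly added items until nothing changes.

Start with: [S → . E]
  [S → . E] has the dot before E: add [E → . id f], [E → . S E]
  [E → . S E] has the dot before S: add [S → . S id S], [S → . id]
No further items can be added.

CLOSURE = { [E → . S E], [E → . id f], [S → . E], [S → . S id S], [S → . id] }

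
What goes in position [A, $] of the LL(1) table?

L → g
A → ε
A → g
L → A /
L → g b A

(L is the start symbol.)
A → ε

To find M[A, $], we find productions for A where $ is in the predict set (PREDICT(N → α) = (FIRST(α) \ {ε}) ∪ (FOLLOW(N) if α ⇒* ε)).

Relevant sets:
  FOLLOW(A) = { $, '/' }

A → ε: PREDICT = { $, '/' }
  $ is in predict set, so this production goes in M[A, $]
A → g: PREDICT = { 'g' }

M[A, $] = A → ε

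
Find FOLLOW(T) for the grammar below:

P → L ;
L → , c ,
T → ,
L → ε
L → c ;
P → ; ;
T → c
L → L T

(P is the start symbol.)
{ ',', ';', 'c' }

In L → L T: T is at the end, add FOLLOW(L)

The FOLLOW sets referred to above (computed the same way, to a fixed point):
  FOLLOW(L) = { ',', ';', 'c' }

Taking the union: FOLLOW(T) = { ',', ';', 'c' }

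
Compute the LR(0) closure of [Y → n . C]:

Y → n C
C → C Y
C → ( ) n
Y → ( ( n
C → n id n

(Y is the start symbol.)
{ [C → . ( ) n], [C → . C Y], [C → . n id n], [Y → n . C] }

To compute CLOSURE, for each item [A → α.Bβ] where B is a non-terminal, add [B → .γ] for all productions B → γ; repeat for the newly added items until nothing changes.

Start with: [Y → n . C]
  [Y → n . C] has the dot before C: add [C → . C Y], [C → . ( ) n], [C → . n id n]
No further items can be added.

CLOSURE = { [C → . ( ) n], [C → . C Y], [C → . n id n], [Y → n . C] }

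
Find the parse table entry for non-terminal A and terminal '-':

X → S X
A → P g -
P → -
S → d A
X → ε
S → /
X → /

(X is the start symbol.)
A → P g -

To find M[A, '-'], we find productions for A where '-' is in the predict set (PREDICT(N → α) = (FIRST(α) \ {ε}) ∪ (FOLLOW(N) if α ⇒* ε)).

Relevant sets:
  FIRST(P) = { '-' }

A → P g -: PREDICT = { '-' }
  '-' is in predict set, so this production goes in M[A, '-']

M[A, '-'] = A → P g -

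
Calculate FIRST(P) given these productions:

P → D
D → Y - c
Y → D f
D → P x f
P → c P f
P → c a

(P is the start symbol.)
To compute FIRST(P), examine every production with P on the left-hand side, reading each right-hand side left to right until a non-nullable symbol is reached.

FIRST sets of the other non-terminals involved (by the same procedure, iterated to a fixed point):
  FIRST(D) = { 'c' }

From P → D:
  - D is a non-terminal: add FIRST(D) \ {ε} = { 'c' }
    D is not nullable, so stop
From P → c P f:
  - c is a terminal: add 'c' and stop
From P → c a:
  - c is a terminal: add 'c' and stop

Collecting: FIRST(P) = { 'c' }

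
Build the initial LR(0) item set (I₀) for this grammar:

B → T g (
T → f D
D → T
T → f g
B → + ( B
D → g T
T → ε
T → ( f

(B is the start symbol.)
First, augment the grammar with B' → B
I₀ = CLOSURE({ [B' → . B] }):
  [B' → . B] has the dot before B: add [B → . T g (], [B → . + ( B]
  [B → . T g (] has the dot before T: add [T → . f D], [T → . f g], [T → .], [T → . ( f]
No further items can be added.

I₀ = { [B → . + ( B], [B → . T g (], [B' → . B], [T → . ( f], [T → . f D], [T → . f g], [T → .] }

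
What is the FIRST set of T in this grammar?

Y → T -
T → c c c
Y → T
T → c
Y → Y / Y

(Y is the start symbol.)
To compute FIRST(T), examine every production with T on the left-hand side, reading each right-hand side left to right until a non-nullable symbol is reached.

From T → c c c:
  - c is a terminal: add 'c' and stop
From T → c:
  - c is a terminal: add 'c' and stop

Collecting: FIRST(T) = { 'c' }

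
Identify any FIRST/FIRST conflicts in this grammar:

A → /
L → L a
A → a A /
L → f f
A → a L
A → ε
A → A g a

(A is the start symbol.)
Yes. A → '/' / A → A g a on { '/' }; A → a A '/' / A → a L on { 'a' }; A → a A '/' / A → A g a on { 'a' }; A → a L / A → A g a on { 'a' }; L → L a / L → f f on { 'f' }

A FIRST/FIRST conflict occurs when two productions N → α and N → β for the same non-terminal have FIRST(α) ∩ FIRST(β) ≠ ∅ (with ε ∈ FIRST of a nullable right-hand side, so two nullable alternatives also conflict).

FIRST sets of the non-terminals at (or reachable through a nullable prefix from) the front of some alternative:
  FIRST(A) = { '/', 'a', 'g', ε }
  FIRST(L) = { 'f' }

Productions for A:
  A → /: FIRST = { '/' }
  A → a A /: FIRST = { 'a' }
  A → a L: FIRST = { 'a' }
  A → ε: FIRST = { ε }
  A → A g a: FIRST = { '/', 'a', 'g' }
Productions for L:
  L → L a: FIRST = { 'f' }
  L → f f: FIRST = { 'f' }

Conflict for A: A → / and A → A g a
  Overlap: { '/' }
Conflict for A: A → a A / and A → a L
  Overlap: { 'a' }
Conflict for A: A → a A / and A → A g a
  Overlap: { 'a' }
Conflict for A: A → a L and A → A g a
  Overlap: { 'a' }
Conflict for L: L → L a and L → f f
  Overlap: { 'f' }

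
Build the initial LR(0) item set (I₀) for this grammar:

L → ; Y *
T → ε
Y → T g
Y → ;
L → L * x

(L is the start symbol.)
First, augment the grammar with L' → L
I₀ = CLOSURE({ [L' → . L] }):
  [L' → . L] has the dot before L: add [L → . ; Y *], [L → . L * x]
No further items can be added.

I₀ = { [L → . ; Y *], [L → . L * x], [L' → . L] }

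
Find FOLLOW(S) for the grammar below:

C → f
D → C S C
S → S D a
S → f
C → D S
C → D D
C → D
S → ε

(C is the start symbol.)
{ $, 'a', 'f' }

In D → C S C: S is followed by C, add FIRST(C) \ {ε} = { 'f' }
In S → S D a: S is followed by D a, add FIRST(D a) \ {ε} = { 'f' }
In C → D S: S is at the end, add FOLLOW(C)

The FOLLOW sets referred to above (computed the same way, to a fixed point):
  FOLLOW(C) = { $, 'a', 'f' }

Taking the union: FOLLOW(S) = { $, 'a', 'f' }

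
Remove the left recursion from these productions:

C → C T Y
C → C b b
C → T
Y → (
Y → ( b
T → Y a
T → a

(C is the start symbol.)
C is directly left-recursive. The standard transformation for
  A → A α₁ | ... | A α_m | β₁ | ... | β_n
is
  A  → β₁ A' | ... | β_n A'
  A' → α₁ A' | ... | α_m A' | ε

C → T becomes C → T C'
C → C T Y becomes C' → T Y C'
C → C b b becomes C' → b b C'
Add C' → ε

Productions for other non-terminals are unchanged:
  Y → (
  Y → ( b
  T → Y a
  T → a

Resulting grammar:
C → T C'
C' → T Y C'
C' → b b C'
C' → ε
Y → (
Y → ( b
T → Y a
T → a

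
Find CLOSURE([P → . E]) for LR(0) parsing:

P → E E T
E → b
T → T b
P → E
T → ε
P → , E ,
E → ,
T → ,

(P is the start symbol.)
Start with: [P → . E]
  [P → . E] has the dot before E: add [E → . b], [E → . ,]
No further items can be added.

CLOSURE = { [E → . ,], [E → . b], [P → . E] }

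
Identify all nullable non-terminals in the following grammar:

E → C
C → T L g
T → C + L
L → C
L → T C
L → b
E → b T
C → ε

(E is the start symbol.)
{ 'C', 'E', 'L' }

ε-productions: C → ε
So C is immediately nullable.
E → C: every symbol on the right is nullable, so E is nullable too.
L → C: every symbol on the right is nullable, so L is nullable too.
No further non-terminal can be added: every production for the remaining non-terminals contains a terminal or a non-nullable non-terminal.
Nullable = { 'C', 'E', 'L' }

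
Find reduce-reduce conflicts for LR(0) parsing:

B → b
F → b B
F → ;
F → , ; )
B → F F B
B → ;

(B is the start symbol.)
Yes — I2: [B → ; .] vs [F → ; .]

Augment with B' → B and build the canonical LR(0) collection (I0 = CLOSURE({[B' → . B]}), then GOTO on every symbol after a dot until no new states appear). It has 13 states:
  I0: { [B → . ;], [B → . F F B], [B → . b], [B' → . B], [F → . , ; )], [F → . ;], [F → . b B] }  — shift
  I1: { [F → , . ; )] }  — shift
  I2: { [B → ; .], [F → ; .] }  — 2 reduces
  I3: { [B' → B .] }  — accept
  I4: { [B → F . F B], [F → . , ; )], [F → . ;], [F → . b B] }  — shift
  I5: { [B → . ;], [B → . F F B], [B → . b], [B → b .], [F → . , ; )], [F → . ;], [F → . b B], [F → b . B] }  — shift, reduce
  I6: { [F → b B .] }  — reduce
  I7: { [F → ; .] }  — reduce
  I8: { [B → . ;], [B → . F F B], [B → . b], [B → F F . B], [F → . , ; )], [F → . ;], [F → . b B] }  — shift
  I9: { [B → . ;], [B → . F F B], [B → . b], [F → . , ; )], [F → . ;], [F → . b B], [F → b . B] }  — shift
  I10: { [B → F F B .] }  — reduce
  I11: { [F → , ; . )] }  — shift
  I12: { [F → , ; ) .] }  — reduce

I2 contains complete items [B → ; .], [F → ; .] — reduce-reduce conflict.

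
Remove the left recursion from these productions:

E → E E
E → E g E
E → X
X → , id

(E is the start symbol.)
E → X E'
E' → E E'
E' → g E E'
E' → ε
X → , id

E is directly left-recursive. The standard transformation for
  A → A α₁ | ... | A α_m | β₁ | ... | β_n
is
  A  → β₁ A' | ... | β_n A'
  A' → α₁ A' | ... | α_m A' | ε

E → X becomes E → X E'
E → E E becomes E' → E E'
E → E g E becomes E' → g E E'
Add E' → ε

Productions for other non-terminals are unchanged:
  X → , id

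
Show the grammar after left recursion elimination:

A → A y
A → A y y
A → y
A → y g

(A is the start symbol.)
A is directly left-recursive. The standard transformation for
  A → A α₁ | ... | A α_m | β₁ | ... | β_n
is
  A  → β₁ A' | ... | β_n A'
  A' → α₁ A' | ... | α_m A' | ε

A → y becomes A → y A'
A → y g becomes A → y g A'
A → A y becomes A' → y A'
A → A y y becomes A' → y y A'
Add A' → ε

Resulting grammar:
A → y A'
A → y g A'
A' → y A'
A' → y y A'
A' → ε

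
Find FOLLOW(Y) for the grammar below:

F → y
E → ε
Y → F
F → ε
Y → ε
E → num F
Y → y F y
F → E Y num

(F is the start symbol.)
{ 'num' }

In F → E Y num: Y is followed by num, add FIRST(num) \ {ε} = { 'num' }

Taking the union: FOLLOW(Y) = { 'num' }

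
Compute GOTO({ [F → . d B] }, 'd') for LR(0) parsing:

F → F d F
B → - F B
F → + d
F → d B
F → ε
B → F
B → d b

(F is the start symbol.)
GOTO(I, 'd') = CLOSURE({ [A → αX.β] : [A → α.Xβ] ∈ I, X = 'd' })

Items with dot before 'd', with the dot advanced:
  [F → . d B] → [F → d . B]
Closure of the advanced items:
  [F → d . B] has the dot before B: add [B → . - F B], [B → . F], [B → . d b]
  [B → . F] has the dot before F: add [F → . F d F], [F → . + d], [F → . d B], [F → .]

GOTO = { [B → . - F B], [B → . F], [B → . d b], [F → . + d], [F → . F d F], [F → . d B], [F → .], [F → d . B] }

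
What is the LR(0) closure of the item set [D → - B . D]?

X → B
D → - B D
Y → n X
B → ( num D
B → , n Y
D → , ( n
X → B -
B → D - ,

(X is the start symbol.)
Start with: [D → - B . D]
  [D → - B . D] has the dot before D: add [D → . - B D], [D → . , ( n]
No further items can be added.

CLOSURE = { [D → - B . D], [D → . , ( n], [D → . - B D] }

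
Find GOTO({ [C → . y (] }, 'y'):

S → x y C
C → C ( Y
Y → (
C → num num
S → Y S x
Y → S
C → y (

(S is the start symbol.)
GOTO(I, 'y') = CLOSURE({ [A → αX.β] : [A → α.Xβ] ∈ I, X = 'y' })

Items with dot before 'y', with the dot advanced:
  [C → . y (] → [C → y . (]
Closure adds nothing (no advanced item has the dot before a non-terminal).

GOTO = { [C → y . (] }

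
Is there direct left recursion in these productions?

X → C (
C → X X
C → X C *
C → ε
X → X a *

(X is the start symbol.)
Direct left recursion occurs when N → N α for some non-terminal N (the right-hand side begins with the left-hand side itself).

X → C (: starts with C
C → X X: starts with X
C → X C *: starts with X
C → ε: starts with ε
X → X a *: LEFT RECURSIVE (starts with X)

The grammar has direct left recursion on: X.

Answer: Yes, X is left-recursive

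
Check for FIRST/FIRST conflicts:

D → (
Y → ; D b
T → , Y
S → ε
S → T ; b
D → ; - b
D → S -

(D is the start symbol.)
No FIRST/FIRST conflicts.

A FIRST/FIRST conflict occurs when two productions N → α and N → β for the same non-terminal have FIRST(α) ∩ FIRST(β) ≠ ∅ (with ε ∈ FIRST of a nullable right-hand side, so two nullable alternatives also conflict).

FIRST sets of the non-terminals at (or reachable through a nullable prefix from) the front of some alternative:
  FIRST(S) = { ',', ε }
  FIRST(T) = { ',' }

Productions for D:
  D → (: FIRST = { '(' }
  D → ; - b: FIRST = { ';' }
  D → S -: FIRST = { ',', '-' }
Productions for S:
  S → ε: FIRST = { ε }
  S → T ; b: FIRST = { ',' }
Y, T have only one production, so no FIRST/FIRST conflict is possible there.

All alternatives of each non-terminal have pairwise disjoint FIRST sets.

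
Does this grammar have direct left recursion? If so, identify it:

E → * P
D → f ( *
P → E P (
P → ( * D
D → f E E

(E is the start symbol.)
No direct left recursion

Direct left recursion occurs when N → N α for some non-terminal N (the right-hand side begins with the left-hand side itself).

E → * P: starts with '*'
D → f ( *: starts with f
P → E P (: starts with E
P → ( * D: starts with '('
D → f E E: starts with f

No direct left recursion found.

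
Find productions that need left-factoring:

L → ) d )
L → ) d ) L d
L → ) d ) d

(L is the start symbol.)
Left-factoring is needed when two productions for the same non-terminal
share a common prefix on the right-hand side.

Productions for L:
  L → ) d )
  L → ) d ) L d
  L → ) d ) d

Found common prefix ') d )' in productions for L

Answer: Yes, L has productions with common prefix ') d )'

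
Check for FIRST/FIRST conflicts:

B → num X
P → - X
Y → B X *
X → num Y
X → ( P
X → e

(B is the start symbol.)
No FIRST/FIRST conflicts.

A FIRST/FIRST conflict occurs when two productions N → α and N → β for the same non-terminal have FIRST(α) ∩ FIRST(β) ≠ ∅ (with ε ∈ FIRST of a nullable right-hand side, so two nullable alternatives also conflict).

Productions for X:
  X → num Y: FIRST = { 'num' }
  X → ( P: FIRST = { '(' }
  X → e: FIRST = { 'e' }
B, P, Y have only one production, so no FIRST/FIRST conflict is possible there.

All alternatives of each non-terminal have pairwise disjoint FIRST sets.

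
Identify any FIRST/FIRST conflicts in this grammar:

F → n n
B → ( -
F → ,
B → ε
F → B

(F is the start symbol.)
No FIRST/FIRST conflicts.

A FIRST/FIRST conflict occurs when two productions N → α and N → β for the same non-terminal have FIRST(α) ∩ FIRST(β) ≠ ∅ (with ε ∈ FIRST of a nullable right-hand side, so two nullable alternatives also conflict).

FIRST sets of the non-terminals at (or reachable through a nullable prefix from) the front of some alternative:
  FIRST(B) = { '(', ε }

Productions for F:
  F → n n: FIRST = { 'n' }
  F → ,: FIRST = { ',' }
  F → B: FIRST = { '(', ε }
Productions for B:
  B → ( -: FIRST = { '(' }
  B → ε: FIRST = { ε }

All alternatives of each non-terminal have pairwise disjoint FIRST sets.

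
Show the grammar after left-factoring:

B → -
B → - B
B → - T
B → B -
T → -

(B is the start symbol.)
Left-factoring transforms A → αβ₁ | αβ₂ into A → αA' and A' → β₁ | β₂
(α is the longest common prefix among the alternatives). Repeat until
no nonterminal has two alternatives with a common prefix.

Round 1: B has alternatives sharing prefix '-'. Introduce B': B → - B'
  Add: B' → ε
  Add: B' → B
  Add: B' → T

No remaining common prefixes — done.

Resulting grammar:
B → - B'
B' → ε
B' → B
B' → T
B → B -
T → -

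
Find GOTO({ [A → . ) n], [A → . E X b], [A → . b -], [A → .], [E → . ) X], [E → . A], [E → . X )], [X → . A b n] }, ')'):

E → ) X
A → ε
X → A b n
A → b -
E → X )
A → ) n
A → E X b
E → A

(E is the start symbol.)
{ [A → ) . n], [A → . ) n], [A → . E X b], [A → . b -], [A → .], [E → ) . X], [E → . ) X], [E → . A], [E → . X )], [X → . A b n] }

GOTO(I, ')') = CLOSURE({ [A → αX.β] : [A → α.Xβ] ∈ I, X = ')' })

Items with dot before ')', with the dot advanced:
  [A → . ) n] → [A → ) . n]
  [E → . ) X] → [E → ) . X]
Closure of the advanced items:
  [E → ) . X] has the dot before X: add [X → . A b n]
  [X → . A b n] has the dot before A: add [A → .], [A → . b -], [A → . ) n], [A → . E X b]
  [A → . E X b] has the dot before E: add [E → . ) X], [E → . X )], [E → . A]

GOTO = { [A → ) . n], [A → . ) n], [A → . E X b], [A → . b -], [A → .], [E → ) . X], [E → . ) X], [E → . A], [E → . X )], [X → . A b n] }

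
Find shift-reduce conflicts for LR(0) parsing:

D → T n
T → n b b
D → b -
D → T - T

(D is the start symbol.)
No shift-reduce conflicts

A shift-reduce conflict occurs when an LR(0) state has both:
  - a complete (reduce) item [A → α .] (dot at the end), and
  - a shift item [B → β . c γ] (dot before a terminal).

Augment with D' → D and build the canonical LR(0) collection (I0 = CLOSURE({[D' → . D]}), then GOTO on every symbol after a dot until no new states appear). It has 11 states:
  I0: { [D → . T - T], [D → . T n], [D → . b -], [D' → . D], [T → . n b b] }  — shift
  I1: { [D' → D .] }  — accept
  I2: { [D → T . - T], [D → T . n] }  — shift
  I3: { [D → b . -] }  — shift
  I4: { [T → n . b b] }  — shift
  I5: { [T → n b . b] }  — shift
  I6: { [T → n b b .] }  — reduce
  I7: { [D → b - .] }  — reduce
  I8: { [D → T - . T], [T → . n b b] }  — shift
  I9: { [D → T n .] }  — reduce
  I10: { [D → T - T .] }  — reduce

No state contains both a complete item and a shift item.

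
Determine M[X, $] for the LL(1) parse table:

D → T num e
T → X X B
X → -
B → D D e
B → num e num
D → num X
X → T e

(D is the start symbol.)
To find M[X, $], we find productions for X where $ is in the predict set (PREDICT(N → α) = (FIRST(α) \ {ε}) ∪ (FOLLOW(N) if α ⇒* ε)).

Relevant sets:
  FIRST(T) = { '-' }

X → -: PREDICT = { '-' }
X → T e: PREDICT = { '-' }

M[X, $] is empty (no production applies)

Answer: Empty (error entry)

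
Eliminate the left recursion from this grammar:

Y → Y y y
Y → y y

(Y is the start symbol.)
Y is directly left-recursive. The standard transformation for
  A → A α₁ | ... | A α_m | β₁ | ... | β_n
is
  A  → β₁ A' | ... | β_n A'
  A' → α₁ A' | ... | α_m A' | ε

Y → y y becomes Y → y y Y'
Y → Y y y becomes Y' → y y Y'
Add Y' → ε

Resulting grammar:
Y → y y Y'
Y' → y y Y'
Y' → ε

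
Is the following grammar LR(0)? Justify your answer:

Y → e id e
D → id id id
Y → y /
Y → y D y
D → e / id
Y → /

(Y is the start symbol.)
Yes, the grammar is LR(0)

A grammar is LR(0) if no state in the canonical LR(0) collection has:
  - both a shift item (dot before a terminal) and a complete item (shift-reduce conflict), or
  - two or more complete items (reduce-reduce conflict; the accept item [Y' → Y .] counts as a complete item here).

Augment with Y' → Y and build the canonical LR(0) collection (I0 = CLOSURE({[Y' → . Y]}), then GOTO on every symbol after a dot until no new states appear). It has 16 states:
  I0: { [Y → . /], [Y → . e id e], [Y → . y /], [Y → . y D y], [Y' → . Y] }  — shift
  I1: { [Y → / .] }  — reduce
  I2: { [Y' → Y .] }  — accept
  I3: { [Y → e . id e] }  — shift
  I4: { [D → . e / id], [D → . id id id], [Y → y . /], [Y → y . D y] }  — shift
  I5: { [Y → y / .] }  — reduce
  I6: { [Y → y D . y] }  — shift
  I7: { [D → e . / id] }  — shift
  I8: { [D → id . id id] }  — shift
  I9: { [D → id id . id] }  — shift
  I10: { [D → id id id .] }  — reduce
  I11: { [D → e / . id] }  — shift
  I12: { [D → e / id .] }  — reduce
  I13: { [Y → y D y .] }  — reduce
  I14: { [Y → e id . e] }  — shift
  I15: { [Y → e id e .] }  — reduce

Every state is either a pure shift/goto state or contains exactly one complete item and nothing to shift — no conflicts. The grammar is LR(0).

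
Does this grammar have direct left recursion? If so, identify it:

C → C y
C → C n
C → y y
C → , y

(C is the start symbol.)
Yes, C is left-recursive

C → C y: LEFT RECURSIVE (starts with C)
C → C n: LEFT RECURSIVE (starts with C)
C → y y: starts with y
C → , y: starts with ','

The grammar has direct left recursion on: C.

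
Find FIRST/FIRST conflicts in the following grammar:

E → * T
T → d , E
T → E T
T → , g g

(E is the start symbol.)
A FIRST/FIRST conflict occurs when two productions N → α and N → β for the same non-terminal have FIRST(α) ∩ FIRST(β) ≠ ∅ (with ε ∈ FIRST of a nullable right-hand side, so two nullable alternatives also conflict).

FIRST sets of the non-terminals at (or reachable through a nullable prefix from) the front of some alternative:
  FIRST(E) = { '*' }

Productions for T:
  T → d , E: FIRST = { 'd' }
  T → E T: FIRST = { '*' }
  T → , g g: FIRST = { ',' }
E has only one production, so no FIRST/FIRST conflict is possible there.

All alternatives of each non-terminal have pairwise disjoint FIRST sets.

Answer: No FIRST/FIRST conflicts.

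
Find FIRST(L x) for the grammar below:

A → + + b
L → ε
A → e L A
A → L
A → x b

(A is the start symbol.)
{ 'x' }

FIRST sets of the non-terminals involved (from the grammar, by fixed-point iteration):
  FIRST(L) = { ε }

To compute FIRST(L x), process the symbols left to right:
Symbol L is a non-terminal. Add FIRST(L) \ {ε} = { }
L is nullable (ε ∈ FIRST(L)), continue to the next symbol.
Symbol x is a terminal. Add 'x' and stop.
FIRST(L x) = { 'x' }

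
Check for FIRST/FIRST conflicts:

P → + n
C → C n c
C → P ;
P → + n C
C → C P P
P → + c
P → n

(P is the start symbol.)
FIRST sets of the non-terminals at (or reachable through a nullable prefix from) the front of some alternative:
  FIRST(C) = { '+', 'n' }
  FIRST(P) = { '+', 'n' }

Productions for P:
  P → + n: FIRST = { '+' }
  P → + n C: FIRST = { '+' }
  P → + c: FIRST = { '+' }
  P → n: FIRST = { 'n' }
Productions for C:
  C → C n c: FIRST = { '+', 'n' }
  C → P ;: FIRST = { '+', 'n' }
  C → C P P: FIRST = { '+', 'n' }

Conflict for P: P → + n and P → + n C
  Overlap: { '+' }
Conflict for P: P → + n and P → + c
  Overlap: { '+' }
Conflict for P: P → + n C and P → + c
  Overlap: { '+' }
Conflict for C: C → C n c and C → P ;
  Overlap: { '+', 'n' }
Conflict for C: C → C n c and C → C P P
  Overlap: { '+', 'n' }
Conflict for C: C → P ; and C → C P P
  Overlap: { '+', 'n' }

Answer: Yes. P → '+' n / P → '+' n C on { '+' }; P → '+' n / P → '+' c on { '+' }; P → '+' n C / P → '+' c on { '+' }; C → C n c / C → P ';' on { '+', 'n' }; C → C n c / C → C P P on { '+', 'n' }; C → P ';' / C → C P P on { '+', 'n' }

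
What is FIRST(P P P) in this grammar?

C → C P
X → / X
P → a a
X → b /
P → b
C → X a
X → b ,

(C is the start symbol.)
FIRST sets of the non-terminals involved (from the grammar, by fixed-point iteration):
  FIRST(P) = { 'a', 'b' }

To compute FIRST(P P P), process the symbols left to right:
Symbol P is a non-terminal. Add FIRST(P) \ {ε} = { 'a', 'b' }
P is not nullable (ε ∉ FIRST(P)), so stop here.
FIRST(P P P) = { 'a', 'b' }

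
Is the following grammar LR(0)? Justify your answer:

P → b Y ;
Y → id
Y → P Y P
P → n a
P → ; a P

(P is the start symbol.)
A grammar is LR(0) if no state in the canonical LR(0) collection has:
  - both a shift item (dot before a terminal) and a complete item (shift-reduce conflict), or
  - two or more complete items (reduce-reduce conflict; the accept item [P' → P .] counts as a complete item here).

Augment with P' → P and build the canonical LR(0) collection (I0 = CLOSURE({[P' → . P]}), then GOTO on every symbol after a dot until no new states appear). It has 14 states:
  I0: { [P → . ; a P], [P → . b Y ;], [P → . n a], [P' → . P] }  — shift
  I1: { [P → ; . a P] }  — shift
  I2: { [P' → P .] }  — accept
  I3: { [P → . ; a P], [P → . b Y ;], [P → . n a], [P → b . Y ;], [Y → . P Y P], [Y → . id] }  — shift
  I4: { [P → n . a] }  — shift
  I5: { [P → n a .] }  — reduce
  I6: { [P → . ; a P], [P → . b Y ;], [P → . n a], [Y → . P Y P], [Y → . id], [Y → P . Y P] }  — shift
  I7: { [P → b Y . ;] }  — shift
  I8: { [Y → id .] }  — reduce
  I9: { [P → b Y ; .] }  — reduce
  I10: { [P → . ; a P], [P → . b Y ;], [P → . n a], [Y → P Y . P] }  — shift
  I11: { [Y → P Y P .] }  — reduce
  I12: { [P → . ; a P], [P → . b Y ;], [P → . n a], [P → ; a . P] }  — shift
  I13: { [P → ; a P .] }  — reduce

Every state is either a pure shift/goto state or contains exactly one complete item and nothing to shift — no conflicts. The grammar is LR(0).

Answer: Yes, the grammar is LR(0)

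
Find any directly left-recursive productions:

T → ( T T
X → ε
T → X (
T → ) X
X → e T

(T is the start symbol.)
No direct left recursion

Direct left recursion occurs when N → N α for some non-terminal N (the right-hand side begins with the left-hand side itself).

T → ( T T: starts with '('
X → ε: starts with ε
T → X (: starts with X
T → ) X: starts with ')'
X → e T: starts with e

No direct left recursion found.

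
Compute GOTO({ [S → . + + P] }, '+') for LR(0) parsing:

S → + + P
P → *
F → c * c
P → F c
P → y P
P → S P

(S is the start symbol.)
GOTO(I, '+') = CLOSURE({ [A → αX.β] : [A → α.Xβ] ∈ I, X = '+' })

Items with dot before '+', with the dot advanced:
  [S → . + + P] → [S → + . + P]
Closure adds nothing (no advanced item has the dot before a non-terminal).

GOTO = { [S → + . + P] }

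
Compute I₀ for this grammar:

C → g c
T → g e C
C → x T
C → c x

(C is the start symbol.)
{ [C → . c x], [C → . g c], [C → . x T], [C' → . C] }

First, augment the grammar with C' → C
I₀ = CLOSURE({ [C' → . C] }):
  [C' → . C] has the dot before C: add [C → . g c], [C → . x T], [C → . c x]
No further items can be added.

I₀ = { [C → . c x], [C → . g c], [C → . x T], [C' → . C] }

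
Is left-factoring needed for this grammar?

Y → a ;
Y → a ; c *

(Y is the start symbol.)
Left-factoring is needed when two productions for the same non-terminal
share a common prefix on the right-hand side.

Productions for Y:
  Y → a ;
  Y → a ; c *

Found common prefix 'a ;' in productions for Y

Answer: Yes, Y has productions with common prefix 'a ;'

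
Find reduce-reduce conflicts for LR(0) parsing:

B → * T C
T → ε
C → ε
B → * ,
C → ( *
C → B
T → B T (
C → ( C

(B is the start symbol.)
Yes — I9: [C → ( * .] vs [T → .]

A reduce-reduce conflict occurs when an LR(0) state has two complete items [A → α .] and [B → β .] — both call for a reduction, and with no lookahead the parser cannot choose between them.

Augment with B' → B and build the canonical LR(0) collection (I0 = CLOSURE({[B' → . B]}), then GOTO on every symbol after a dot until no new states appear). It has 13 states:
  I0: { [B → . * ,], [B → . * T C], [B' → . B] }  — shift
  I1: { [B → * . ,], [B → * . T C], [B → . * ,], [B → . * T C], [T → . B T (], [T → .] }  — shift, reduce
  I2: { [B' → B .] }  — accept
  I3: { [B → * , .] }  — reduce
  I4: { [B → . * ,], [B → . * T C], [T → . B T (], [T → .], [T → B . T (] }  — shift, reduce
  I5: { [B → * T . C], [B → . * ,], [B → . * T C], [C → . ( *], [C → . ( C], [C → . B], [C → .] }  — shift, reduce
  I6: { [B → . * ,], [B → . * T C], [C → ( . *], [C → ( . C], [C → . ( *], [C → . ( C], [C → . B], [C → .] }  — shift, reduce
  I7: { [C → B .] }  — reduce
  I8: { [B → * T C .] }  — reduce
  I9: { [B → * . ,], [B → * . T C], [B → . * ,], [B → . * T C], [C → ( * .], [T → . B T (], [T → .] }  — shift, 2 reduces
  I10: { [C → ( C .] }  — reduce
  I11: { [T → B T . (] }  — shift
  I12: { [T → B T ( .] }  — reduce

I9 contains complete items [C → ( * .], [T → .] — reduce-reduce conflict.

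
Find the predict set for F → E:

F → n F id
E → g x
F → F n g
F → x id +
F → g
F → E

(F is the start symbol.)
{ 'g' }

PREDICT(F → E) = (FIRST(RHS) \ {ε}) ∪ (FOLLOW(F) if ε ∈ FIRST(RHS), i.e. RHS ⇒* ε)
FIRST(E) = { 'g' }
FIRST(E) = { 'g' }
ε ∉ FIRST(E), so FOLLOW(F) is not added.
PREDICT(F → E) = { 'g' }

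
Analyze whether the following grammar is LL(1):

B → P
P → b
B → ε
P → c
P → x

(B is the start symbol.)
A grammar is LL(1) if for each non-terminal N with multiple productions, the predict sets of those productions are pairwise disjoint, where PREDICT(N → α) = (FIRST(α) \ {ε}) ∪ (FOLLOW(N) if α ⇒* ε).

Relevant sets:
  FIRST(P) = { 'b', 'c', 'x' }
  FOLLOW(B) = { $ }

For B:
  PREDICT(B → P) = { 'b', 'c', 'x' }
  PREDICT(B → ε) = { $ }
For P:
  PREDICT(P → b) = { 'b' }
  PREDICT(P → c) = { 'c' }
  PREDICT(P → x) = { 'x' }

All predict sets are disjoint. The grammar IS LL(1).

Answer: Yes, the grammar is LL(1).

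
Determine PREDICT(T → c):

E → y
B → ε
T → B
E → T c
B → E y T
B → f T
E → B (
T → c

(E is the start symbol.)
{ 'c' }

PREDICT(T → c) = (FIRST(RHS) \ {ε}) ∪ (FOLLOW(T) if ε ∈ FIRST(RHS), i.e. RHS ⇒* ε)
FIRST(c) = { 'c' }
ε ∉ FIRST(c), so FOLLOW(T) is not added.
PREDICT(T → c) = { 'c' }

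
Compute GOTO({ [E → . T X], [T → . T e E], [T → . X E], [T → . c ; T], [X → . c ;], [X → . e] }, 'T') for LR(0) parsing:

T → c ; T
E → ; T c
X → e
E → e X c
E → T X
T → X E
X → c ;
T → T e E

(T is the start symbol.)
{ [E → T . X], [T → T . e E], [X → . c ;], [X → . e] }

GOTO(I, 'T') = CLOSURE({ [A → αX.β] : [A → α.Xβ] ∈ I, X = 'T' })

Items with dot before 'T', with the dot advanced:
  [E → . T X] → [E → T . X]
  [T → . T e E] → [T → T . e E]
Closure of the advanced items:
  [E → T . X] has the dot before X: add [X → . e], [X → . c ;]

GOTO = { [E → T . X], [T → T . e E], [X → . c ;], [X → . e] }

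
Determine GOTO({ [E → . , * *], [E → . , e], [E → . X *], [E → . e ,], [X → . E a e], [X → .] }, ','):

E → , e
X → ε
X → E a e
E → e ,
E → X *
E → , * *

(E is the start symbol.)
{ [E → , . * *], [E → , . e] }

GOTO(I, ',') = CLOSURE({ [A → αX.β] : [A → α.Xβ] ∈ I, X = ',' })

Items with dot before ',', with the dot advanced:
  [E → . , * *] → [E → , . * *]
  [E → . , e] → [E → , . e]
Closure adds nothing (no advanced item has the dot before a non-terminal).

GOTO = { [E → , . * *], [E → , . e] }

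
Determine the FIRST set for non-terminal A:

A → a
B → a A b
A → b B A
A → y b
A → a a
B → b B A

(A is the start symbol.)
{ 'a', 'b', 'y' }

To compute FIRST(A), examine every production with A on the left-hand side, reading each right-hand side left to right until a non-nullable symbol is reached.

From A → a:
  - a is a terminal: add 'a' and stop
From A → b B A:
  - b is a terminal: add 'b' and stop
From A → y b:
  - y is a terminal: add 'y' and stop
From A → a a:
  - a is a terminal: add 'a' and stop

Collecting: FIRST(A) = { 'a', 'b', 'y' }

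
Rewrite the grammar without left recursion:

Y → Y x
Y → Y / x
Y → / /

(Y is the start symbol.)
Y → / / Y'
Y' → x Y'
Y' → / x Y'
Y' → ε

Y is directly left-recursive. The standard transformation for
  A → A α₁ | ... | A α_m | β₁ | ... | β_n
is
  A  → β₁ A' | ... | β_n A'
  A' → α₁ A' | ... | α_m A' | ε

Y → / / becomes Y → / / Y'
Y → Y x becomes Y' → x Y'
Y → Y / x becomes Y' → / x Y'
Add Y' → ε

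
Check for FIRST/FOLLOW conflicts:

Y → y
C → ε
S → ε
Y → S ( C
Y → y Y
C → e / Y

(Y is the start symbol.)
No FIRST/FOLLOW conflicts.

A FIRST/FOLLOW conflict occurs when a non-terminal N has a nullable alternative N → β (β ⇒* ε) and another alternative N → α with FIRST(α) ∩ FOLLOW(N) ≠ ∅: on such a lookahead the parser cannot decide between expanding α and letting N vanish via β.

Nullable non-terminals: C, S.

C: nullable alternative(s) C → ε; FOLLOW(C) = { $ }
  C → ε: FIRST \ {ε} = { } — this is the only nullable alternative, skip
  C → e / Y: FIRST \ {ε} = { 'e' } — disjoint from FOLLOW(C)
S has a nullable alternative but only one production, so nothing to check.

Y has no nullable alternative, so no FIRST/FOLLOW check is needed there.

No FIRST/FOLLOW conflicts found.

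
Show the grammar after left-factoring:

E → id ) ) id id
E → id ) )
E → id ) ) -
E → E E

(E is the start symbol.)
E → id ) ) E'
E' → id id
E' → ε
E' → -
E → E E

Left-factoring transforms A → αβ₁ | αβ₂ into A → αA' and A' → β₁ | β₂
(α is the longest common prefix among the alternatives). Repeat until
no nonterminal has two alternatives with a common prefix.

Round 1: E has alternatives sharing prefix 'id ) )'. Introduce E': E → id ) ) E'
  Add: E' → id id
  Add: E' → ε
  Add: E' → -

No remaining common prefixes — done.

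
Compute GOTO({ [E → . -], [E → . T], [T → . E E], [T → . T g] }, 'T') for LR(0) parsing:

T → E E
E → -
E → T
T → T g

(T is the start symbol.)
GOTO(I, 'T') = CLOSURE({ [A → αX.β] : [A → α.Xβ] ∈ I, X = 'T' })

Items with dot before 'T', with the dot advanced:
  [E → . T] → [E → T .]
  [T → . T g] → [T → T . g]
Closure adds nothing (no advanced item has the dot before a non-terminal).

GOTO = { [E → T .], [T → T . g] }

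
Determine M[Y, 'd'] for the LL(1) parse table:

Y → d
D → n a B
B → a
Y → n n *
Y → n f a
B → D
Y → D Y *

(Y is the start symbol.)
To find M[Y, 'd'], we find productions for Y where 'd' is in the predict set (PREDICT(N → α) = (FIRST(α) \ {ε}) ∪ (FOLLOW(N) if α ⇒* ε)).

Relevant sets:
  FIRST(D) = { 'n' }

Y → d: PREDICT = { 'd' }
  'd' is in predict set, so this production goes in M[Y, 'd']
Y → n n *: PREDICT = { 'n' }
Y → n f a: PREDICT = { 'n' }
Y → D Y *: PREDICT = { 'n' }

M[Y, 'd'] = Y → d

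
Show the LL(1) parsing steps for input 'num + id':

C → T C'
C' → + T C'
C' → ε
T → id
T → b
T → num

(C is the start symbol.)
LL(1) parsing maintains a stack (initially the start symbol over $) and the input. At each step: if the stack top is a terminal, match it against the current input token; if it is a non-terminal N, replace it with the RHS of M[N, lookahead] (the unique production whose predict set contains the lookahead).

Stack is shown with the top on the left.

Stack     Input       Action
----------------------------
C $       num + id $  output C → T C'
T C' $    num + id $  output T → num
num C' $  num + id $  match 'num'
C' $      + id $      output C' → + T C'
+ T C' $  + id $      match '+'
T C' $    id $        output T → id
id C' $   id $        match 'id'
C' $      $           output C' → ε
$         $           accept

The string is accepted.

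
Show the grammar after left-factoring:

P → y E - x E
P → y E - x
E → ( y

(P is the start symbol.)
Left-factoring transforms A → αβ₁ | αβ₂ into A → αA' and A' → β₁ | β₂
(α is the longest common prefix among the alternatives). Repeat until
no nonterminal has two alternatives with a common prefix.

Round 1: P has alternatives sharing prefix 'y E - x'. Introduce P': P → y E - x P'
  Add: P' → E
  Add: P' → ε

No remaining common prefixes — done.

Resulting grammar:
P → y E - x P'
P' → E
P' → ε
E → ( y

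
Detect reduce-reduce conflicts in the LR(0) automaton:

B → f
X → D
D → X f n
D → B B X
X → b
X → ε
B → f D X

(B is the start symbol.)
Yes — I2: [B → f .] vs [X → .]; I4: [X → .] vs [X → D .]

Augment with B' → B and build the canonical LR(0) collection (I0 = CLOSURE({[B' → . B]}), then GOTO on every symbol after a dot until no new states appear). It has 13 states:
  I0: { [B → . f D X], [B → . f], [B' → . B] }  — shift
  I1: { [B' → B .] }  — accept
  I2: { [B → . f D X], [B → . f], [B → f . D X], [B → f .], [D → . B B X], [D → . X f n], [X → . D], [X → . b], [X → .] }  — shift, 2 reduces
  I3: { [B → . f D X], [B → . f], [D → B . B X] }  — shift
  I4: { [B → . f D X], [B → . f], [B → f D . X], [D → . B B X], [D → . X f n], [X → . D], [X → . b], [X → .], [X → D .] }  — shift, 2 reduces
  I5: { [D → X . f n] }  — shift
  I6: { [X → b .] }  — reduce
  I7: { [D → X f . n] }  — shift
  I8: { [D → X f n .] }  — reduce
  I9: { [X → D .] }  — reduce
  I10: { [B → f D X .], [D → X . f n] }  — shift, reduce
  I11: { [B → . f D X], [B → . f], [D → . B B X], [D → . X f n], [D → B B . X], [X → . D], [X → . b], [X → .] }  — shift, reduce
  I12: { [D → B B X .], [D → X . f n] }  — shift, reduce

I2 contains complete items [B → f .], [X → .] — reduce-reduce conflict.
I4 contains complete items [X → .], [X → D .] — reduce-reduce conflict.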